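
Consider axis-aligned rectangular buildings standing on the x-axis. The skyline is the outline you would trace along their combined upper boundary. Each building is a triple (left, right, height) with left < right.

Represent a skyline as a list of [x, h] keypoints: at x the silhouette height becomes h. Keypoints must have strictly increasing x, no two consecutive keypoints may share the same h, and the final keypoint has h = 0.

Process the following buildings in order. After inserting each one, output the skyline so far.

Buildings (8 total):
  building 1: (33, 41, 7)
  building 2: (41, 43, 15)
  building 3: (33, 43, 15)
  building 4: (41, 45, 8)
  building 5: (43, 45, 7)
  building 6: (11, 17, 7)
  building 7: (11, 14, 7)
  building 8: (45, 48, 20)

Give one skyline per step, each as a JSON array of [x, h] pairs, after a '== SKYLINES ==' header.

== SKYLINES ==
[[33,7],[41,0]]
[[33,7],[41,15],[43,0]]
[[33,15],[43,0]]
[[33,15],[43,8],[45,0]]
[[33,15],[43,8],[45,0]]
[[11,7],[17,0],[33,15],[43,8],[45,0]]
[[11,7],[17,0],[33,15],[43,8],[45,0]]
[[11,7],[17,0],[33,15],[43,8],[45,20],[48,0]]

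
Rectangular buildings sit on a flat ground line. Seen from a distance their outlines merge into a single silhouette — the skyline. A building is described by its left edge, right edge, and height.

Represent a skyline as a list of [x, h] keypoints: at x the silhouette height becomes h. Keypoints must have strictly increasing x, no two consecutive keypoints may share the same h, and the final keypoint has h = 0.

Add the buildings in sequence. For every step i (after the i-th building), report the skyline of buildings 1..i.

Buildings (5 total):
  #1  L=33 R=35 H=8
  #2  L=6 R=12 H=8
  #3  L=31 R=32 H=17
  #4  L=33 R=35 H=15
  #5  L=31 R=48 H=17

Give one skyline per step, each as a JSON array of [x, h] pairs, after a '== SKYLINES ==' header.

== SKYLINES ==
[[33,8],[35,0]]
[[6,8],[12,0],[33,8],[35,0]]
[[6,8],[12,0],[31,17],[32,0],[33,8],[35,0]]
[[6,8],[12,0],[31,17],[32,0],[33,15],[35,0]]
[[6,8],[12,0],[31,17],[48,0]]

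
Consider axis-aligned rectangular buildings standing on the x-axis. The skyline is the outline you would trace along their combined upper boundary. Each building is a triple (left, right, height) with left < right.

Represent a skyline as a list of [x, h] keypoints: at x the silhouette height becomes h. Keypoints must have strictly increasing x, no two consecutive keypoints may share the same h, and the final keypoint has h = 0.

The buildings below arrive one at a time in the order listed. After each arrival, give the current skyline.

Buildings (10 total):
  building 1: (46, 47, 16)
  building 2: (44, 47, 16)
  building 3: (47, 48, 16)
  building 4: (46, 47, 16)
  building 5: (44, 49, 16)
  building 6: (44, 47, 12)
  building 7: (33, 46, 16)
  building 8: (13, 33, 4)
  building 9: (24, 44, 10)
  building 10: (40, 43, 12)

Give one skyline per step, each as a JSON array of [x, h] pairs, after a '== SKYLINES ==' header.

== SKYLINES ==
[[46,16],[47,0]]
[[44,16],[47,0]]
[[44,16],[48,0]]
[[44,16],[48,0]]
[[44,16],[49,0]]
[[44,16],[49,0]]
[[33,16],[49,0]]
[[13,4],[33,16],[49,0]]
[[13,4],[24,10],[33,16],[49,0]]
[[13,4],[24,10],[33,16],[49,0]]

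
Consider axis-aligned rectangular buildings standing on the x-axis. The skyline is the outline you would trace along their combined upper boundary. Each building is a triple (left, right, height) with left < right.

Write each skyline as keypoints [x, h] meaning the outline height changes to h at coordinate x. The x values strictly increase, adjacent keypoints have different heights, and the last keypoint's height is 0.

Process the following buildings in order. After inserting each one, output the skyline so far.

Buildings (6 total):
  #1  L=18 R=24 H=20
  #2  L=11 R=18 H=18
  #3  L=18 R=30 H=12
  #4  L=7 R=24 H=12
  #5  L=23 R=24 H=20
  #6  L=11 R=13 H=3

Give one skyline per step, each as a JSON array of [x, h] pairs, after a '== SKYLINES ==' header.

== SKYLINES ==
[[18,20],[24,0]]
[[11,18],[18,20],[24,0]]
[[11,18],[18,20],[24,12],[30,0]]
[[7,12],[11,18],[18,20],[24,12],[30,0]]
[[7,12],[11,18],[18,20],[24,12],[30,0]]
[[7,12],[11,18],[18,20],[24,12],[30,0]]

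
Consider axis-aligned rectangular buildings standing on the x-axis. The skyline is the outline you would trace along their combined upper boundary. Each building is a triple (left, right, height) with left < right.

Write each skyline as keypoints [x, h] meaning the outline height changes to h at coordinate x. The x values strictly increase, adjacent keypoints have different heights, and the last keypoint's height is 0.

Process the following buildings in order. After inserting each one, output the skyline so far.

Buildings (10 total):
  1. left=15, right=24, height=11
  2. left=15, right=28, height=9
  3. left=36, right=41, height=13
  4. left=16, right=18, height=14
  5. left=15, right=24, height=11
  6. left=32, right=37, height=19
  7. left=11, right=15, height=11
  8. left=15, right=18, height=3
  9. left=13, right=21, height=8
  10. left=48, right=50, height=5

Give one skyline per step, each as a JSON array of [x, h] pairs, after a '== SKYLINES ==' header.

== SKYLINES ==
[[15,11],[24,0]]
[[15,11],[24,9],[28,0]]
[[15,11],[24,9],[28,0],[36,13],[41,0]]
[[15,11],[16,14],[18,11],[24,9],[28,0],[36,13],[41,0]]
[[15,11],[16,14],[18,11],[24,9],[28,0],[36,13],[41,0]]
[[15,11],[16,14],[18,11],[24,9],[28,0],[32,19],[37,13],[41,0]]
[[11,11],[16,14],[18,11],[24,9],[28,0],[32,19],[37,13],[41,0]]
[[11,11],[16,14],[18,11],[24,9],[28,0],[32,19],[37,13],[41,0]]
[[11,11],[16,14],[18,11],[24,9],[28,0],[32,19],[37,13],[41,0]]
[[11,11],[16,14],[18,11],[24,9],[28,0],[32,19],[37,13],[41,0],[48,5],[50,0]]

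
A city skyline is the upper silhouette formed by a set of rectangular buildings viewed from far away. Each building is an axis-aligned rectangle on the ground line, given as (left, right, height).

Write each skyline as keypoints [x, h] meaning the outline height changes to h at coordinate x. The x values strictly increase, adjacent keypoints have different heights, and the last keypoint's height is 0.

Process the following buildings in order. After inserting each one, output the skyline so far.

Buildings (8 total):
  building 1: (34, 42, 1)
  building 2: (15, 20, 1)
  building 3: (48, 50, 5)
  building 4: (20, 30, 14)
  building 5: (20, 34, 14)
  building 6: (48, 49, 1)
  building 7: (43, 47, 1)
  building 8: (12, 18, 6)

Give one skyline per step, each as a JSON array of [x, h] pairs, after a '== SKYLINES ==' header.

== SKYLINES ==
[[34,1],[42,0]]
[[15,1],[20,0],[34,1],[42,0]]
[[15,1],[20,0],[34,1],[42,0],[48,5],[50,0]]
[[15,1],[20,14],[30,0],[34,1],[42,0],[48,5],[50,0]]
[[15,1],[20,14],[34,1],[42,0],[48,5],[50,0]]
[[15,1],[20,14],[34,1],[42,0],[48,5],[50,0]]
[[15,1],[20,14],[34,1],[42,0],[43,1],[47,0],[48,5],[50,0]]
[[12,6],[18,1],[20,14],[34,1],[42,0],[43,1],[47,0],[48,5],[50,0]]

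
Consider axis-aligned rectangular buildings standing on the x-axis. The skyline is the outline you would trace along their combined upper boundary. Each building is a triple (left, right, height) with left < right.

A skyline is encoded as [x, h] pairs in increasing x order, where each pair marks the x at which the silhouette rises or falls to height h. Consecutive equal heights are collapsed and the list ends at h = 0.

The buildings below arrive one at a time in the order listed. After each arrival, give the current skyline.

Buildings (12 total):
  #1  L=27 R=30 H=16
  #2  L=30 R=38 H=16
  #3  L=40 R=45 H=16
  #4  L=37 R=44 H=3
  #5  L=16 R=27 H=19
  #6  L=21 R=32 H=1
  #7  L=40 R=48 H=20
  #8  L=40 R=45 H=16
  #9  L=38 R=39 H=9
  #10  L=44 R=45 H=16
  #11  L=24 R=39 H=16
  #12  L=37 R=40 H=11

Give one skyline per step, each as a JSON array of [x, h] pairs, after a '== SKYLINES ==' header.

== SKYLINES ==
[[27,16],[30,0]]
[[27,16],[38,0]]
[[27,16],[38,0],[40,16],[45,0]]
[[27,16],[38,3],[40,16],[45,0]]
[[16,19],[27,16],[38,3],[40,16],[45,0]]
[[16,19],[27,16],[38,3],[40,16],[45,0]]
[[16,19],[27,16],[38,3],[40,20],[48,0]]
[[16,19],[27,16],[38,3],[40,20],[48,0]]
[[16,19],[27,16],[38,9],[39,3],[40,20],[48,0]]
[[16,19],[27,16],[38,9],[39,3],[40,20],[48,0]]
[[16,19],[27,16],[39,3],[40,20],[48,0]]
[[16,19],[27,16],[39,11],[40,20],[48,0]]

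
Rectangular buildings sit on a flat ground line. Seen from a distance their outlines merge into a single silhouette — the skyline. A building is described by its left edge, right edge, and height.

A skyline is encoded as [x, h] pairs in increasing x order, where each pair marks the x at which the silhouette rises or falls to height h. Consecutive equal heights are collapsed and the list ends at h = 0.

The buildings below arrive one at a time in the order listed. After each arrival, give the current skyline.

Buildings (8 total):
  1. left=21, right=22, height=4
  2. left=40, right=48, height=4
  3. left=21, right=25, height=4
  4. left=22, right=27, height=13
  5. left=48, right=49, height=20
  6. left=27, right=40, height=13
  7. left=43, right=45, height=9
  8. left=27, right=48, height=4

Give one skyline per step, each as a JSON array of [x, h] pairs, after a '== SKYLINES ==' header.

== SKYLINES ==
[[21,4],[22,0]]
[[21,4],[22,0],[40,4],[48,0]]
[[21,4],[25,0],[40,4],[48,0]]
[[21,4],[22,13],[27,0],[40,4],[48,0]]
[[21,4],[22,13],[27,0],[40,4],[48,20],[49,0]]
[[21,4],[22,13],[40,4],[48,20],[49,0]]
[[21,4],[22,13],[40,4],[43,9],[45,4],[48,20],[49,0]]
[[21,4],[22,13],[40,4],[43,9],[45,4],[48,20],[49,0]]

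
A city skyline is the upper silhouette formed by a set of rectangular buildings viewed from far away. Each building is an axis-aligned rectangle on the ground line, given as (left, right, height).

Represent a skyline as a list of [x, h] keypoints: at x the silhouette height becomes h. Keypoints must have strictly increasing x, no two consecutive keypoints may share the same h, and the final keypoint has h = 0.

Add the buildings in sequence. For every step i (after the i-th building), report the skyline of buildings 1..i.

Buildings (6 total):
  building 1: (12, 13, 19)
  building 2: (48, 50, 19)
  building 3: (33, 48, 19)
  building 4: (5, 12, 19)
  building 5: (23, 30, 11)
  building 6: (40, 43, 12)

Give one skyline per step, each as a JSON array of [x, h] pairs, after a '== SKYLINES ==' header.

== SKYLINES ==
[[12,19],[13,0]]
[[12,19],[13,0],[48,19],[50,0]]
[[12,19],[13,0],[33,19],[50,0]]
[[5,19],[13,0],[33,19],[50,0]]
[[5,19],[13,0],[23,11],[30,0],[33,19],[50,0]]
[[5,19],[13,0],[23,11],[30,0],[33,19],[50,0]]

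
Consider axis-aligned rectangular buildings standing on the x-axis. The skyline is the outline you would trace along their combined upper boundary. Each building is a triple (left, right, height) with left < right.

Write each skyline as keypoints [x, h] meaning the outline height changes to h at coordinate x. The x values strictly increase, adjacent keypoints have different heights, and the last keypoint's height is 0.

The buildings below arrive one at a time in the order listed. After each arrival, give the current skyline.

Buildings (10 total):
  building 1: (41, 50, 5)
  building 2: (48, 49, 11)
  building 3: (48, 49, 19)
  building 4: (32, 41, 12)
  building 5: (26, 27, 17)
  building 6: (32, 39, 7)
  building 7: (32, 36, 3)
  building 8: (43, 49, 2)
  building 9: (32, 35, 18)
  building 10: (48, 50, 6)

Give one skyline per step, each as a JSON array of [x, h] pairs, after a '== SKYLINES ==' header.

== SKYLINES ==
[[41,5],[50,0]]
[[41,5],[48,11],[49,5],[50,0]]
[[41,5],[48,19],[49,5],[50,0]]
[[32,12],[41,5],[48,19],[49,5],[50,0]]
[[26,17],[27,0],[32,12],[41,5],[48,19],[49,5],[50,0]]
[[26,17],[27,0],[32,12],[41,5],[48,19],[49,5],[50,0]]
[[26,17],[27,0],[32,12],[41,5],[48,19],[49,5],[50,0]]
[[26,17],[27,0],[32,12],[41,5],[48,19],[49,5],[50,0]]
[[26,17],[27,0],[32,18],[35,12],[41,5],[48,19],[49,5],[50,0]]
[[26,17],[27,0],[32,18],[35,12],[41,5],[48,19],[49,6],[50,0]]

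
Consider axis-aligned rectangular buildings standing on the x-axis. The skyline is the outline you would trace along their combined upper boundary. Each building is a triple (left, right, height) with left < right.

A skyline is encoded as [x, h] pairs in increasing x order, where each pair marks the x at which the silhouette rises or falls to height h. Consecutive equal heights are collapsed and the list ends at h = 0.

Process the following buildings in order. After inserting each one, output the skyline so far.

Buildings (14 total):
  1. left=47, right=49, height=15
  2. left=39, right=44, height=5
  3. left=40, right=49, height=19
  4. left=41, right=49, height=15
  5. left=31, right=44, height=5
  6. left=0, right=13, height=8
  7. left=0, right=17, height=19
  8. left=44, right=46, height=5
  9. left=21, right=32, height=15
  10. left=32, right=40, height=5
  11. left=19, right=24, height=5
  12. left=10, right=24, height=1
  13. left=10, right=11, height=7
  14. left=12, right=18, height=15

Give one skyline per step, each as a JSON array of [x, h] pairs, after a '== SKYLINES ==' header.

== SKYLINES ==
[[47,15],[49,0]]
[[39,5],[44,0],[47,15],[49,0]]
[[39,5],[40,19],[49,0]]
[[39,5],[40,19],[49,0]]
[[31,5],[40,19],[49,0]]
[[0,8],[13,0],[31,5],[40,19],[49,0]]
[[0,19],[17,0],[31,5],[40,19],[49,0]]
[[0,19],[17,0],[31,5],[40,19],[49,0]]
[[0,19],[17,0],[21,15],[32,5],[40,19],[49,0]]
[[0,19],[17,0],[21,15],[32,5],[40,19],[49,0]]
[[0,19],[17,0],[19,5],[21,15],[32,5],[40,19],[49,0]]
[[0,19],[17,1],[19,5],[21,15],[32,5],[40,19],[49,0]]
[[0,19],[17,1],[19,5],[21,15],[32,5],[40,19],[49,0]]
[[0,19],[17,15],[18,1],[19,5],[21,15],[32,5],[40,19],[49,0]]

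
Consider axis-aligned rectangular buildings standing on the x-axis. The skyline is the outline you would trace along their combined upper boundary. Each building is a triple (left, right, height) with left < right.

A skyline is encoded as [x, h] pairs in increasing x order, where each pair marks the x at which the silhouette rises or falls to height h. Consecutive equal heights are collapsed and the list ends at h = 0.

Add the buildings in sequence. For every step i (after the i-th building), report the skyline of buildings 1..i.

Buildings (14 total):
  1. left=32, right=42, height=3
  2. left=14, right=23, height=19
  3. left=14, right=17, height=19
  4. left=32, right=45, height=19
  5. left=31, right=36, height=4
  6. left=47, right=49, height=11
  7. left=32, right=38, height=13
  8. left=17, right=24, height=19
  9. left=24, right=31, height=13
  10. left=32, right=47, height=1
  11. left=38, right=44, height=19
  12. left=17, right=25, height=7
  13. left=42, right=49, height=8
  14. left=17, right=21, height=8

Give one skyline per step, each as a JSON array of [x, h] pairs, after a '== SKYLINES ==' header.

== SKYLINES ==
[[32,3],[42,0]]
[[14,19],[23,0],[32,3],[42,0]]
[[14,19],[23,0],[32,3],[42,0]]
[[14,19],[23,0],[32,19],[45,0]]
[[14,19],[23,0],[31,4],[32,19],[45,0]]
[[14,19],[23,0],[31,4],[32,19],[45,0],[47,11],[49,0]]
[[14,19],[23,0],[31,4],[32,19],[45,0],[47,11],[49,0]]
[[14,19],[24,0],[31,4],[32,19],[45,0],[47,11],[49,0]]
[[14,19],[24,13],[31,4],[32,19],[45,0],[47,11],[49,0]]
[[14,19],[24,13],[31,4],[32,19],[45,1],[47,11],[49,0]]
[[14,19],[24,13],[31,4],[32,19],[45,1],[47,11],[49,0]]
[[14,19],[24,13],[31,4],[32,19],[45,1],[47,11],[49,0]]
[[14,19],[24,13],[31,4],[32,19],[45,8],[47,11],[49,0]]
[[14,19],[24,13],[31,4],[32,19],[45,8],[47,11],[49,0]]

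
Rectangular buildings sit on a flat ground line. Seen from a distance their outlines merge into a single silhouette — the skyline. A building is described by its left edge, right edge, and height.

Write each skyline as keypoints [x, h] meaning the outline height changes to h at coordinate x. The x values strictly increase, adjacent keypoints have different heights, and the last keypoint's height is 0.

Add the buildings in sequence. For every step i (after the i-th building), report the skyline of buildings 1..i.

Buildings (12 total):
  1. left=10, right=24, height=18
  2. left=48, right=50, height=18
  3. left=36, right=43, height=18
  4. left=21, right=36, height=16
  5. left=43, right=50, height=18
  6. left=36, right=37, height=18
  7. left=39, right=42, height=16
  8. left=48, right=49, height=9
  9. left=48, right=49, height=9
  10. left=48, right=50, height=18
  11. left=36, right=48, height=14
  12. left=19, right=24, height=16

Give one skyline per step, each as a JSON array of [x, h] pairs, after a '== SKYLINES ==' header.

== SKYLINES ==
[[10,18],[24,0]]
[[10,18],[24,0],[48,18],[50,0]]
[[10,18],[24,0],[36,18],[43,0],[48,18],[50,0]]
[[10,18],[24,16],[36,18],[43,0],[48,18],[50,0]]
[[10,18],[24,16],[36,18],[50,0]]
[[10,18],[24,16],[36,18],[50,0]]
[[10,18],[24,16],[36,18],[50,0]]
[[10,18],[24,16],[36,18],[50,0]]
[[10,18],[24,16],[36,18],[50,0]]
[[10,18],[24,16],[36,18],[50,0]]
[[10,18],[24,16],[36,18],[50,0]]
[[10,18],[24,16],[36,18],[50,0]]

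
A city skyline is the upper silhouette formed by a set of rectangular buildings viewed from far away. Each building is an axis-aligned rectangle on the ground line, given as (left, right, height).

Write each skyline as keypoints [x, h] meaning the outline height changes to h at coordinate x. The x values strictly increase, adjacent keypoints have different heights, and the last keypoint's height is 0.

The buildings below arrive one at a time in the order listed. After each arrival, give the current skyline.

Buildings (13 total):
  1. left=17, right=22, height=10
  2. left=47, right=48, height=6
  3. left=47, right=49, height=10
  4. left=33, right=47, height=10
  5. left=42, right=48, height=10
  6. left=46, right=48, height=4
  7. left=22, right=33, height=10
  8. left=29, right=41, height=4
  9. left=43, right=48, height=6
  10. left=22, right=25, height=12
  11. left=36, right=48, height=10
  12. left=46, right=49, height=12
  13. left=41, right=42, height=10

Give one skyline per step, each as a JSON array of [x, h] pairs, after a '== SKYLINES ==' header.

== SKYLINES ==
[[17,10],[22,0]]
[[17,10],[22,0],[47,6],[48,0]]
[[17,10],[22,0],[47,10],[49,0]]
[[17,10],[22,0],[33,10],[49,0]]
[[17,10],[22,0],[33,10],[49,0]]
[[17,10],[22,0],[33,10],[49,0]]
[[17,10],[49,0]]
[[17,10],[49,0]]
[[17,10],[49,0]]
[[17,10],[22,12],[25,10],[49,0]]
[[17,10],[22,12],[25,10],[49,0]]
[[17,10],[22,12],[25,10],[46,12],[49,0]]
[[17,10],[22,12],[25,10],[46,12],[49,0]]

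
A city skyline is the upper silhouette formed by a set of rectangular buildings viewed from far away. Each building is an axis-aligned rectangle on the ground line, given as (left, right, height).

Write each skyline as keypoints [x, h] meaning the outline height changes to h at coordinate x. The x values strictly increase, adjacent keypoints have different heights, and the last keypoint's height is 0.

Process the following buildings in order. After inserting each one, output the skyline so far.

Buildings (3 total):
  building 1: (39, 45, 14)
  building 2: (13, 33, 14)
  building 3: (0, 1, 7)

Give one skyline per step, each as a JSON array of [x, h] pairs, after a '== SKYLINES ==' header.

== SKYLINES ==
[[39,14],[45,0]]
[[13,14],[33,0],[39,14],[45,0]]
[[0,7],[1,0],[13,14],[33,0],[39,14],[45,0]]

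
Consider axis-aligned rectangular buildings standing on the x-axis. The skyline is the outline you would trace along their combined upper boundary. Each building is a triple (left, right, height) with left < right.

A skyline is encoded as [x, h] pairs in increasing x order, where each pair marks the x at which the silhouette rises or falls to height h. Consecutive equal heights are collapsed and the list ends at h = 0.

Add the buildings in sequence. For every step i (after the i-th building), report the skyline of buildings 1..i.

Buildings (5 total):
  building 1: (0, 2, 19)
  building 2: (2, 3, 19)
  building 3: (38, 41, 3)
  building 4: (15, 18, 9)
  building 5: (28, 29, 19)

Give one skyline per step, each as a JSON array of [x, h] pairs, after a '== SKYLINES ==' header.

== SKYLINES ==
[[0,19],[2,0]]
[[0,19],[3,0]]
[[0,19],[3,0],[38,3],[41,0]]
[[0,19],[3,0],[15,9],[18,0],[38,3],[41,0]]
[[0,19],[3,0],[15,9],[18,0],[28,19],[29,0],[38,3],[41,0]]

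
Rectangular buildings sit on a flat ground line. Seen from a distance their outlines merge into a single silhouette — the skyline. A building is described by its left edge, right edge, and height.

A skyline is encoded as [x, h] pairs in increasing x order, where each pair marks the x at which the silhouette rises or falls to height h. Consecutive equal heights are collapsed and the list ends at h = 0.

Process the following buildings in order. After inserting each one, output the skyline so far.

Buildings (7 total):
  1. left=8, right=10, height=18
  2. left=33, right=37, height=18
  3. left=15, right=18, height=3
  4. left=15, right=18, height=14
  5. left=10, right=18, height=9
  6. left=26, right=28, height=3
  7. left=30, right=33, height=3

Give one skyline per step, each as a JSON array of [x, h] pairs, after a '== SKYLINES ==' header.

== SKYLINES ==
[[8,18],[10,0]]
[[8,18],[10,0],[33,18],[37,0]]
[[8,18],[10,0],[15,3],[18,0],[33,18],[37,0]]
[[8,18],[10,0],[15,14],[18,0],[33,18],[37,0]]
[[8,18],[10,9],[15,14],[18,0],[33,18],[37,0]]
[[8,18],[10,9],[15,14],[18,0],[26,3],[28,0],[33,18],[37,0]]
[[8,18],[10,9],[15,14],[18,0],[26,3],[28,0],[30,3],[33,18],[37,0]]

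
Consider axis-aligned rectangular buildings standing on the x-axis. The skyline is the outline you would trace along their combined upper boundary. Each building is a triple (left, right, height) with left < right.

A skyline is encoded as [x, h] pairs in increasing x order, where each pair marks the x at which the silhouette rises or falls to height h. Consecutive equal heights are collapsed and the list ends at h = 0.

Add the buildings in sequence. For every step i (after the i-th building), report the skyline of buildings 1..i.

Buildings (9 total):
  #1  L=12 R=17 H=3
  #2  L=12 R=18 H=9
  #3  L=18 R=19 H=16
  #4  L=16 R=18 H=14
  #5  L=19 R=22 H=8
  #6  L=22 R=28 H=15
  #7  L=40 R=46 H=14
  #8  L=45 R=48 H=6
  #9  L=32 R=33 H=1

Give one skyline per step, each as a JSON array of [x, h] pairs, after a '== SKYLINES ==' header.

== SKYLINES ==
[[12,3],[17,0]]
[[12,9],[18,0]]
[[12,9],[18,16],[19,0]]
[[12,9],[16,14],[18,16],[19,0]]
[[12,9],[16,14],[18,16],[19,8],[22,0]]
[[12,9],[16,14],[18,16],[19,8],[22,15],[28,0]]
[[12,9],[16,14],[18,16],[19,8],[22,15],[28,0],[40,14],[46,0]]
[[12,9],[16,14],[18,16],[19,8],[22,15],[28,0],[40,14],[46,6],[48,0]]
[[12,9],[16,14],[18,16],[19,8],[22,15],[28,0],[32,1],[33,0],[40,14],[46,6],[48,0]]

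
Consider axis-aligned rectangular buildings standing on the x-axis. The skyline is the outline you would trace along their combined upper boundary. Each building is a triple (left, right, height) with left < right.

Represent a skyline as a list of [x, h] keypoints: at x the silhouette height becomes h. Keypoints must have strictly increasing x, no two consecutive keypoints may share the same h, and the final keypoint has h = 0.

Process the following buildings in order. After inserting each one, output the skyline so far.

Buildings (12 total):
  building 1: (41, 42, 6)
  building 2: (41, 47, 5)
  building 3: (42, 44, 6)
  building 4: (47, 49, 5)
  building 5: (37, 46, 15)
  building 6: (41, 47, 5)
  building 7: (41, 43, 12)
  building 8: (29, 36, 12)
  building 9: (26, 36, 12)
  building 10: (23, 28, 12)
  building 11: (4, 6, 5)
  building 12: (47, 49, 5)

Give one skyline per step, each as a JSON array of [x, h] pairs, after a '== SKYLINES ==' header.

== SKYLINES ==
[[41,6],[42,0]]
[[41,6],[42,5],[47,0]]
[[41,6],[44,5],[47,0]]
[[41,6],[44,5],[49,0]]
[[37,15],[46,5],[49,0]]
[[37,15],[46,5],[49,0]]
[[37,15],[46,5],[49,0]]
[[29,12],[36,0],[37,15],[46,5],[49,0]]
[[26,12],[36,0],[37,15],[46,5],[49,0]]
[[23,12],[36,0],[37,15],[46,5],[49,0]]
[[4,5],[6,0],[23,12],[36,0],[37,15],[46,5],[49,0]]
[[4,5],[6,0],[23,12],[36,0],[37,15],[46,5],[49,0]]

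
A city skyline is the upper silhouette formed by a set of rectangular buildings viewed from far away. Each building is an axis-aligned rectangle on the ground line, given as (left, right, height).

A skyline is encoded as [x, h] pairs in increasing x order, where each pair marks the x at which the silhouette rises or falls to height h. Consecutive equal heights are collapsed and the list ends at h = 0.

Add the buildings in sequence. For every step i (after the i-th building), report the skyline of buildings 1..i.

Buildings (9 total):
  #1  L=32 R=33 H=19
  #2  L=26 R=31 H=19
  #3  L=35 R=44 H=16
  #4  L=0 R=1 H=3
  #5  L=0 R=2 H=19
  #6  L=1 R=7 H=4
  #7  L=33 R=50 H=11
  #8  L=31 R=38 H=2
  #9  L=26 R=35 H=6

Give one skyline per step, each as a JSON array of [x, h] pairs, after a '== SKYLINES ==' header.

== SKYLINES ==
[[32,19],[33,0]]
[[26,19],[31,0],[32,19],[33,0]]
[[26,19],[31,0],[32,19],[33,0],[35,16],[44,0]]
[[0,3],[1,0],[26,19],[31,0],[32,19],[33,0],[35,16],[44,0]]
[[0,19],[2,0],[26,19],[31,0],[32,19],[33,0],[35,16],[44,0]]
[[0,19],[2,4],[7,0],[26,19],[31,0],[32,19],[33,0],[35,16],[44,0]]
[[0,19],[2,4],[7,0],[26,19],[31,0],[32,19],[33,11],[35,16],[44,11],[50,0]]
[[0,19],[2,4],[7,0],[26,19],[31,2],[32,19],[33,11],[35,16],[44,11],[50,0]]
[[0,19],[2,4],[7,0],[26,19],[31,6],[32,19],[33,11],[35,16],[44,11],[50,0]]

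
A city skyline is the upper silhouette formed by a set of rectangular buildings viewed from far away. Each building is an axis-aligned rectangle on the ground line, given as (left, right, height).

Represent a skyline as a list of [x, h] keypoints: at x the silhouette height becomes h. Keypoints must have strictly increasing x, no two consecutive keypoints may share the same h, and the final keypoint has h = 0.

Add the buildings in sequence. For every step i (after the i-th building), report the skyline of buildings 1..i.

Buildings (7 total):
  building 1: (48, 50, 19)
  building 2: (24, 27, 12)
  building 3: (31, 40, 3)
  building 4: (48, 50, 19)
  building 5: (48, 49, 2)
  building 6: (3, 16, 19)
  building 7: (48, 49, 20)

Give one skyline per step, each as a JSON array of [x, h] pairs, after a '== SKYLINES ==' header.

== SKYLINES ==
[[48,19],[50,0]]
[[24,12],[27,0],[48,19],[50,0]]
[[24,12],[27,0],[31,3],[40,0],[48,19],[50,0]]
[[24,12],[27,0],[31,3],[40,0],[48,19],[50,0]]
[[24,12],[27,0],[31,3],[40,0],[48,19],[50,0]]
[[3,19],[16,0],[24,12],[27,0],[31,3],[40,0],[48,19],[50,0]]
[[3,19],[16,0],[24,12],[27,0],[31,3],[40,0],[48,20],[49,19],[50,0]]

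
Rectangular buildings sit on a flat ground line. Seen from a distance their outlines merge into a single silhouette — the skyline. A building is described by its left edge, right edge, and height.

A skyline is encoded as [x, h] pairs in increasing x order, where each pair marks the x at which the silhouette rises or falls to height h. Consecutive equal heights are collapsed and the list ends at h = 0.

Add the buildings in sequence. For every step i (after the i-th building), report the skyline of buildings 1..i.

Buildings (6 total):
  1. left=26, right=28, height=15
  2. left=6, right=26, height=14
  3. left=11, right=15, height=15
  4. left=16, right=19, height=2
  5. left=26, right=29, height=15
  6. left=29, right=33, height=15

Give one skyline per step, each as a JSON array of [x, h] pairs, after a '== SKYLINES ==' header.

== SKYLINES ==
[[26,15],[28,0]]
[[6,14],[26,15],[28,0]]
[[6,14],[11,15],[15,14],[26,15],[28,0]]
[[6,14],[11,15],[15,14],[26,15],[28,0]]
[[6,14],[11,15],[15,14],[26,15],[29,0]]
[[6,14],[11,15],[15,14],[26,15],[33,0]]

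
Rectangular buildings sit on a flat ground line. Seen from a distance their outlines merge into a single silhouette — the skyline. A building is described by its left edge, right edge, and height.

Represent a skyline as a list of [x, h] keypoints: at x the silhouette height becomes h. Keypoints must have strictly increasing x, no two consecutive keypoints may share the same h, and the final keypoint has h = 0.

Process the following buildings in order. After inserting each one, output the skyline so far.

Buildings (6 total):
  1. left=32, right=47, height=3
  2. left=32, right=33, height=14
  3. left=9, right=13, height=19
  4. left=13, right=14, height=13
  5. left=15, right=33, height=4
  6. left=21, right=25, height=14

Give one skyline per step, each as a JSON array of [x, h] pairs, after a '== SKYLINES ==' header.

== SKYLINES ==
[[32,3],[47,0]]
[[32,14],[33,3],[47,0]]
[[9,19],[13,0],[32,14],[33,3],[47,0]]
[[9,19],[13,13],[14,0],[32,14],[33,3],[47,0]]
[[9,19],[13,13],[14,0],[15,4],[32,14],[33,3],[47,0]]
[[9,19],[13,13],[14,0],[15,4],[21,14],[25,4],[32,14],[33,3],[47,0]]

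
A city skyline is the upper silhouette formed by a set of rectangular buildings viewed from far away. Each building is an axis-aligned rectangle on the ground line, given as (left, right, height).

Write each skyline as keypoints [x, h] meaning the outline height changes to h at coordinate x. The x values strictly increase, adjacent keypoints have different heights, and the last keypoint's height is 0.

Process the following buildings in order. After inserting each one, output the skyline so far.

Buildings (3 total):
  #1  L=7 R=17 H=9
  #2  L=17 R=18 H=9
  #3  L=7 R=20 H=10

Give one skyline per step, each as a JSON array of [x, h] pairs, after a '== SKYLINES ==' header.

== SKYLINES ==
[[7,9],[17,0]]
[[7,9],[18,0]]
[[7,10],[20,0]]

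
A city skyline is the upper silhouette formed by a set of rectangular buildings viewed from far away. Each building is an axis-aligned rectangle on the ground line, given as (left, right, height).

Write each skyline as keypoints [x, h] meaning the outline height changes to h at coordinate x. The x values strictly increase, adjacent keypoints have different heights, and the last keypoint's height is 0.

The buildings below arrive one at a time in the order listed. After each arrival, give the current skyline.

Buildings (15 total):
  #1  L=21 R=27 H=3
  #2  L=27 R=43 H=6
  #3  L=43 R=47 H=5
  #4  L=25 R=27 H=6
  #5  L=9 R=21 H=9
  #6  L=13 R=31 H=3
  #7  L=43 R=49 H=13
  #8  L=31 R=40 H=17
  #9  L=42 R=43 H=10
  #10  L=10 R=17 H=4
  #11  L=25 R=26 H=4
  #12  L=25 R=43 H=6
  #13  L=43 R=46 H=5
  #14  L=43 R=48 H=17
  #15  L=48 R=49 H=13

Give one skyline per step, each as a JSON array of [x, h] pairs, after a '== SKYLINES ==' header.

== SKYLINES ==
[[21,3],[27,0]]
[[21,3],[27,6],[43,0]]
[[21,3],[27,6],[43,5],[47,0]]
[[21,3],[25,6],[43,5],[47,0]]
[[9,9],[21,3],[25,6],[43,5],[47,0]]
[[9,9],[21,3],[25,6],[43,5],[47,0]]
[[9,9],[21,3],[25,6],[43,13],[49,0]]
[[9,9],[21,3],[25,6],[31,17],[40,6],[43,13],[49,0]]
[[9,9],[21,3],[25,6],[31,17],[40,6],[42,10],[43,13],[49,0]]
[[9,9],[21,3],[25,6],[31,17],[40,6],[42,10],[43,13],[49,0]]
[[9,9],[21,3],[25,6],[31,17],[40,6],[42,10],[43,13],[49,0]]
[[9,9],[21,3],[25,6],[31,17],[40,6],[42,10],[43,13],[49,0]]
[[9,9],[21,3],[25,6],[31,17],[40,6],[42,10],[43,13],[49,0]]
[[9,9],[21,3],[25,6],[31,17],[40,6],[42,10],[43,17],[48,13],[49,0]]
[[9,9],[21,3],[25,6],[31,17],[40,6],[42,10],[43,17],[48,13],[49,0]]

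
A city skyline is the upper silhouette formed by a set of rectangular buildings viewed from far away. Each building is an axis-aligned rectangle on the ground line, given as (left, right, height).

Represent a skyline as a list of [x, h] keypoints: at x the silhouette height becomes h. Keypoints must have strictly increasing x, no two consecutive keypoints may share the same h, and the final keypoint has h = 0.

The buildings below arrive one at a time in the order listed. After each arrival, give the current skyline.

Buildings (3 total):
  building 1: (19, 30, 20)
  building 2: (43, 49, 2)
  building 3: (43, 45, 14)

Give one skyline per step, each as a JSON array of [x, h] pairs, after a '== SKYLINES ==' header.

== SKYLINES ==
[[19,20],[30,0]]
[[19,20],[30,0],[43,2],[49,0]]
[[19,20],[30,0],[43,14],[45,2],[49,0]]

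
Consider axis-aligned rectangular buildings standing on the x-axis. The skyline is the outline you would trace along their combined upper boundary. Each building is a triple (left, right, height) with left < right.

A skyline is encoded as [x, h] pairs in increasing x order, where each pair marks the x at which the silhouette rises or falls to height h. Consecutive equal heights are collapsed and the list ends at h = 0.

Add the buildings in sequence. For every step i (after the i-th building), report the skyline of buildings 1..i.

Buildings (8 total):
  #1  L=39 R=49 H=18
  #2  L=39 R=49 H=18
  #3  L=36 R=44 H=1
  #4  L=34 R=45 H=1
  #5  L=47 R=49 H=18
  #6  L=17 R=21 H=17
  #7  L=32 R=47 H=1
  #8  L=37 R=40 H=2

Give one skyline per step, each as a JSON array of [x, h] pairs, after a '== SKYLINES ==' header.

== SKYLINES ==
[[39,18],[49,0]]
[[39,18],[49,0]]
[[36,1],[39,18],[49,0]]
[[34,1],[39,18],[49,0]]
[[34,1],[39,18],[49,0]]
[[17,17],[21,0],[34,1],[39,18],[49,0]]
[[17,17],[21,0],[32,1],[39,18],[49,0]]
[[17,17],[21,0],[32,1],[37,2],[39,18],[49,0]]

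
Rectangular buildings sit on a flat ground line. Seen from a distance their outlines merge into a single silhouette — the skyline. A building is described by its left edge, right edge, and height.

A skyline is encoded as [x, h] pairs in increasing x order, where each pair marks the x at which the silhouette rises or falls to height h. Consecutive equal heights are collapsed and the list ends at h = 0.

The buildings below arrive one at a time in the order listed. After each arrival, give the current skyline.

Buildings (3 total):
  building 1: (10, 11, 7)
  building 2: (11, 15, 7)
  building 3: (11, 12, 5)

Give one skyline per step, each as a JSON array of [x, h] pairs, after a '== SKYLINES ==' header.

== SKYLINES ==
[[10,7],[11,0]]
[[10,7],[15,0]]
[[10,7],[15,0]]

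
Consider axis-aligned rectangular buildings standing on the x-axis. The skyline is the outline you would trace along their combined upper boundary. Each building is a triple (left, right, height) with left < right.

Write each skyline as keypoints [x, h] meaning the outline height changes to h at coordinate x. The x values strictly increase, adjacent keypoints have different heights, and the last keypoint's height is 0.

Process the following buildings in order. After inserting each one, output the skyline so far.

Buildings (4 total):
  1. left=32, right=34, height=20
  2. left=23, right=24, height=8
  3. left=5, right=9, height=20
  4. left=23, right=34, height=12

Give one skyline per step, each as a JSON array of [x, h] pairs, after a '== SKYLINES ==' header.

== SKYLINES ==
[[32,20],[34,0]]
[[23,8],[24,0],[32,20],[34,0]]
[[5,20],[9,0],[23,8],[24,0],[32,20],[34,0]]
[[5,20],[9,0],[23,12],[32,20],[34,0]]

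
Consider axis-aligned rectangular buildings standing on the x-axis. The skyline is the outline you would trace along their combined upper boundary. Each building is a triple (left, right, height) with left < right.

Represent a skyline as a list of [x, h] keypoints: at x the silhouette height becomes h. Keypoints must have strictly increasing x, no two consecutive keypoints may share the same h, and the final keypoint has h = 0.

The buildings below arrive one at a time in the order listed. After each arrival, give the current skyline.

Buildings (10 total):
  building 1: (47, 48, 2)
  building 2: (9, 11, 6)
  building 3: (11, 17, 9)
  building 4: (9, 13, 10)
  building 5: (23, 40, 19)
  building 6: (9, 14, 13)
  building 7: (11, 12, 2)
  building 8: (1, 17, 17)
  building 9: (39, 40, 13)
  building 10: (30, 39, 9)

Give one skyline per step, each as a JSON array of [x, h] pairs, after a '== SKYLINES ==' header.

== SKYLINES ==
[[47,2],[48,0]]
[[9,6],[11,0],[47,2],[48,0]]
[[9,6],[11,9],[17,0],[47,2],[48,0]]
[[9,10],[13,9],[17,0],[47,2],[48,0]]
[[9,10],[13,9],[17,0],[23,19],[40,0],[47,2],[48,0]]
[[9,13],[14,9],[17,0],[23,19],[40,0],[47,2],[48,0]]
[[9,13],[14,9],[17,0],[23,19],[40,0],[47,2],[48,0]]
[[1,17],[17,0],[23,19],[40,0],[47,2],[48,0]]
[[1,17],[17,0],[23,19],[40,0],[47,2],[48,0]]
[[1,17],[17,0],[23,19],[40,0],[47,2],[48,0]]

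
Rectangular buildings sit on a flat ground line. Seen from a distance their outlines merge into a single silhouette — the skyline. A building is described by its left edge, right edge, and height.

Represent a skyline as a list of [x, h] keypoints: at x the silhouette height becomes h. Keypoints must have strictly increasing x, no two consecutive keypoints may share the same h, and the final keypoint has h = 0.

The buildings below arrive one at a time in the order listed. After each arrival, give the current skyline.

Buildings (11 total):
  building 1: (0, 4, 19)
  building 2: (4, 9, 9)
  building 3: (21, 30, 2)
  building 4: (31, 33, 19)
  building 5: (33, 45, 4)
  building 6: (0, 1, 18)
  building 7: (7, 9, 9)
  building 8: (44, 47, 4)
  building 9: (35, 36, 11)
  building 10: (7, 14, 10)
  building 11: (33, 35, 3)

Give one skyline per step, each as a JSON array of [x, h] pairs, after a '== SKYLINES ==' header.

== SKYLINES ==
[[0,19],[4,0]]
[[0,19],[4,9],[9,0]]
[[0,19],[4,9],[9,0],[21,2],[30,0]]
[[0,19],[4,9],[9,0],[21,2],[30,0],[31,19],[33,0]]
[[0,19],[4,9],[9,0],[21,2],[30,0],[31,19],[33,4],[45,0]]
[[0,19],[4,9],[9,0],[21,2],[30,0],[31,19],[33,4],[45,0]]
[[0,19],[4,9],[9,0],[21,2],[30,0],[31,19],[33,4],[45,0]]
[[0,19],[4,9],[9,0],[21,2],[30,0],[31,19],[33,4],[47,0]]
[[0,19],[4,9],[9,0],[21,2],[30,0],[31,19],[33,4],[35,11],[36,4],[47,0]]
[[0,19],[4,9],[7,10],[14,0],[21,2],[30,0],[31,19],[33,4],[35,11],[36,4],[47,0]]
[[0,19],[4,9],[7,10],[14,0],[21,2],[30,0],[31,19],[33,4],[35,11],[36,4],[47,0]]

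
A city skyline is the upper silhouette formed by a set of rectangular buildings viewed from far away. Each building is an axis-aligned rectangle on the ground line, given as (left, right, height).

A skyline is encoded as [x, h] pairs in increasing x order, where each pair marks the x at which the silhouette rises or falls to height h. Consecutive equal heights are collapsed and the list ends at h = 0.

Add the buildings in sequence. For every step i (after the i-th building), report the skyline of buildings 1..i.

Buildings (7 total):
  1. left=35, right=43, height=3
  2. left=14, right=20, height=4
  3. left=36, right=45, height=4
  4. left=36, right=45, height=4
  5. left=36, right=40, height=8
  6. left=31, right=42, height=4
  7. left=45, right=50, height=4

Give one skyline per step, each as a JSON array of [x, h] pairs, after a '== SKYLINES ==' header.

== SKYLINES ==
[[35,3],[43,0]]
[[14,4],[20,0],[35,3],[43,0]]
[[14,4],[20,0],[35,3],[36,4],[45,0]]
[[14,4],[20,0],[35,3],[36,4],[45,0]]
[[14,4],[20,0],[35,3],[36,8],[40,4],[45,0]]
[[14,4],[20,0],[31,4],[36,8],[40,4],[45,0]]
[[14,4],[20,0],[31,4],[36,8],[40,4],[50,0]]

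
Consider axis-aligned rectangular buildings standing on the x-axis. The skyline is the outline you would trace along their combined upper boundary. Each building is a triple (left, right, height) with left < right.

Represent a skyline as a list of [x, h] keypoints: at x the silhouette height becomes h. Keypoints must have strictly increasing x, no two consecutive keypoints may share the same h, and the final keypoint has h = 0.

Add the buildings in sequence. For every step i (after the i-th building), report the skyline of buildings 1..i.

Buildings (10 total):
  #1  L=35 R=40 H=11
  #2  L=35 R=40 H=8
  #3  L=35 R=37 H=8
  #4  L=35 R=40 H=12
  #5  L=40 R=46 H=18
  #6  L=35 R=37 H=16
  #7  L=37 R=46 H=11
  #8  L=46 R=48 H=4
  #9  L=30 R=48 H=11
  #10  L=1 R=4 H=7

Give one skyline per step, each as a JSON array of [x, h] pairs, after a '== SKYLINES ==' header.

== SKYLINES ==
[[35,11],[40,0]]
[[35,11],[40,0]]
[[35,11],[40,0]]
[[35,12],[40,0]]
[[35,12],[40,18],[46,0]]
[[35,16],[37,12],[40,18],[46,0]]
[[35,16],[37,12],[40,18],[46,0]]
[[35,16],[37,12],[40,18],[46,4],[48,0]]
[[30,11],[35,16],[37,12],[40,18],[46,11],[48,0]]
[[1,7],[4,0],[30,11],[35,16],[37,12],[40,18],[46,11],[48,0]]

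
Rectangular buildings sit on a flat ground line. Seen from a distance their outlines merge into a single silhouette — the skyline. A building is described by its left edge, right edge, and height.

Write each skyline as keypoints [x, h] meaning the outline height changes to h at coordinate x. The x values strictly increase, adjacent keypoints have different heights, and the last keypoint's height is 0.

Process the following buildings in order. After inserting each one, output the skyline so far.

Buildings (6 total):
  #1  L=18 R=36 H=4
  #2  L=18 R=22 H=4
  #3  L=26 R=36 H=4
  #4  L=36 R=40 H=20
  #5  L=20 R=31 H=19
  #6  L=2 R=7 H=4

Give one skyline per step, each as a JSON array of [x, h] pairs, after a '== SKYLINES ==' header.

== SKYLINES ==
[[18,4],[36,0]]
[[18,4],[36,0]]
[[18,4],[36,0]]
[[18,4],[36,20],[40,0]]
[[18,4],[20,19],[31,4],[36,20],[40,0]]
[[2,4],[7,0],[18,4],[20,19],[31,4],[36,20],[40,0]]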